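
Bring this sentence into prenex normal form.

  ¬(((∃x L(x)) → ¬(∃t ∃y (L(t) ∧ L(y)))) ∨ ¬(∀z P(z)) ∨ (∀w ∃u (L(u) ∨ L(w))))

Eliminate → and ↔ using ¬ and ∨.
  ¬(¬(∃x L(x)) ∨ ¬(∃t ∃y (L(t) ∧ L(y))) ∨ ¬(∀z P(z)) ∨ (∀w ∃u (L(u) ∨ L(w))))
Drive negations inward (¬∀x A ≡ ∃x ¬A, ¬∃x A ≡ ∀x ¬A, De Morgan for ∧/∨):
  (∃x L(x)) ∧ (∃t ∃y (L(t) ∧ L(y))) ∧ (∀z P(z)) ∧ (∃w ∀u (¬L(u) ∧ ¬L(w)))
Finally move all quantifiers to the prefix:
  ∃x ∃t ∃y ∀z ∃w ∀u (L(x) ∧ L(t) ∧ L(y) ∧ P(z) ∧ ¬L(u) ∧ ¬L(w))

∃x ∃t ∃y ∀z ∃w ∀u (L(x) ∧ L(t) ∧ L(y) ∧ P(z) ∧ ¬L(u) ∧ ¬L(w))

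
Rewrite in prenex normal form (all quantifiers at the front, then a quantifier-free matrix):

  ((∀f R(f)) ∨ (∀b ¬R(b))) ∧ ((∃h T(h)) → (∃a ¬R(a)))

∀f ∀b ∀h ∃a ((R(f) ∨ ¬R(b)) ∧ (¬T(h) ∨ ¬R(a)))

Rewrite implications/biconditionals: A → B as ¬A ∨ B.
  ((∀f R(f)) ∨ (∀b ¬R(b))) ∧ (¬(∃h T(h)) ∨ (∃a ¬R(a)))
Push ¬ through the quantifiers and connectives to reach negation normal form:
  ((∀f R(f)) ∨ (∀b ¬R(b))) ∧ ((∀h ¬T(h)) ∨ (∃a ¬R(a)))
Pull the quantifiers to the front (each side's bound variable is not free in the other side):
  ∀f ∀b ∀h ∃a ((R(f) ∨ ¬R(b)) ∧ (¬T(h) ∨ ¬R(a)))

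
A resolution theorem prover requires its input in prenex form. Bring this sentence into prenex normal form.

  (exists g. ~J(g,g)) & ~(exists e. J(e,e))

exists g. forall e. (~J(g,g) & ~J(e,e))

Drive negations inward (¬∀x A ≡ ∃x ¬A, ¬∃x A ≡ ∀x ¬A, De Morgan for ∧/∨):
  (exists g. ~J(g,g)) & (forall e. ~J(e,e))
Pull the quantifiers to the front (each side's bound variable is not free in the other side):
  exists g. forall e. (~J(g,g) & ~J(e,e))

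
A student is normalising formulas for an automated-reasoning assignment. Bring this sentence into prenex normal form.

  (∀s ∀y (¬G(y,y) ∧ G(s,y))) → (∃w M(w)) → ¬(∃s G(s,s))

∃s ∃y ∀w ∀p (G(y,y) ∨ ¬G(s,y) ∨ ¬M(w) ∨ ¬G(p,p))

First replace A → B with ¬A ∨ B.
  ¬(∀s ∀y (¬G(y,y) ∧ G(s,y))) ∨ ¬(∃w M(w)) ∨ ¬(∃s G(s,s))
Move each ¬ inward, flipping quantifiers it crosses:
  (∃s ∃y (G(y,y) ∨ ¬G(s,y))) ∨ (∀w ¬M(w)) ∨ (∀s ¬G(s,s))
Rename bound variables to avoid capture: s↦p.
  (∃s ∃y (G(y,y) ∨ ¬G(s,y))) ∨ (∀w ¬M(w)) ∨ (∀p ¬G(p,p))
Finally move all quantifiers to the prefix:
  ∃s ∃y ∀w ∀p (G(y,y) ∨ ¬G(s,y) ∨ ¬M(w) ∨ ¬G(p,p))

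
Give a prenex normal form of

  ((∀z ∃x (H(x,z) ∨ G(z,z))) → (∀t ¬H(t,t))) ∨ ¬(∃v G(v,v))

First replace A → B with ¬A ∨ B.
  ¬(∀z ∃x (H(x,z) ∨ G(z,z))) ∨ (∀t ¬H(t,t)) ∨ ¬(∃v G(v,v))
Push ¬ through the quantifiers and connectives to reach negation normal form:
  (∃z ∀x (¬H(x,z) ∧ ¬G(z,z))) ∨ (∀t ¬H(t,t)) ∨ (∀v ¬G(v,v))
All bound variables are already distinct, so no renaming is needed.
Extract every quantifier outward, since the variables are now distinct and don't occur free across branches:
  ∃z ∀x ∀t ∀v (¬H(x,z) ∧ ¬G(z,z) ∨ ¬H(t,t) ∨ ¬G(v,v))

∃z ∀x ∀t ∀v (¬H(x,z) ∧ ¬G(z,z) ∨ ¬H(t,t) ∨ ¬G(v,v))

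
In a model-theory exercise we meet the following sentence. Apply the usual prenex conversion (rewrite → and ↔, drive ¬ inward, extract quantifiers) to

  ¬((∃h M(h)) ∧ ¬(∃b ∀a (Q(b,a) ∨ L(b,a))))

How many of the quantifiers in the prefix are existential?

1

Push ¬ through the quantifiers and connectives to reach negation normal form:
  (∀h ¬M(h)) ∨ (∃b ∀a (Q(b,a) ∨ L(b,a)))
All bound variables are already distinct, so no renaming is needed.
Finally move all quantifiers to the prefix:
  ∀h ∃b ∀a (¬M(h) ∨ Q(b,a) ∨ L(b,a))
The prefix is ∀h ∃b ∀a: 2 universal, 1 existential.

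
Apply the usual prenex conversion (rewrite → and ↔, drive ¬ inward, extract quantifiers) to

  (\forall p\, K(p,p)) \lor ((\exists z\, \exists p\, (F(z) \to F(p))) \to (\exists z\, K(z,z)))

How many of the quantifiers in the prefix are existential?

First replace A → B with ¬A ∨ B.
  (\forall p\, K(p,p)) \lor \neg (\exists z\, \exists p\, (\neg F(z) \lor F(p))) \lor (\exists z\, K(z,z))
Drive negations inward (¬∀x A ≡ ∃x ¬A, ¬∃x A ≡ ∀x ¬A, De Morgan for ∧/∨):
  (\forall p\, K(p,p)) \lor (\forall z\, \forall p\, (F(z) \land \neg F(p))) \lor (\exists z\, K(z,z))
Rename bound variables to avoid capture: p↦a, z↦s.
  (\forall p\, K(p,p)) \lor (\forall z\, \forall a\, (F(z) \land \neg F(a))) \lor (\exists s\, K(s,s))
Finally move all quantifiers to the prefix:
  \forall p\, \forall z\, \forall a\, \exists s\, (K(p,p) \lor F(z) \land \neg F(a) \lor K(s,s))
The prefix is \forall p \forall z \forall a \exists s: 3 universal, 1 existential.

1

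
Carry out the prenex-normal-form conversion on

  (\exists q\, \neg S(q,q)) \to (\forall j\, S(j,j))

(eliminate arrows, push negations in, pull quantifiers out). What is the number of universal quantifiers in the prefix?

First replace A → B with ¬A ∨ B.
  \neg (\exists q\, \neg S(q,q)) \lor (\forall j\, S(j,j))
Drive negations inward (¬∀x A ≡ ∃x ¬A, ¬∃x A ≡ ∀x ¬A, De Morgan for ∧/∨):
  (\forall q\, S(q,q)) \lor (\forall j\, S(j,j))
All bound variables are already distinct, so no renaming is needed.
Extract every quantifier outward, since the variables are now distinct and don't occur free across branches:
  \forall q\, \forall j\, (S(q,q) \lor S(j,j))
The prefix is \forall q \forall j: 2 universal, 0 existential.

2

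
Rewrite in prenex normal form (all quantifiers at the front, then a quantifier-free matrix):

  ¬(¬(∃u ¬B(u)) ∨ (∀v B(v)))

∃u ∃v (¬B(u) ∧ ¬B(v))

Move each ¬ inward, flipping quantifiers it crosses:
  (∃u ¬B(u)) ∧ (∃v ¬B(v))
All bound variables are already distinct, so no renaming is needed.
Extract every quantifier outward, since the variables are now distinct and don't occur free across branches:
  ∃u ∃v (¬B(u) ∧ ¬B(v))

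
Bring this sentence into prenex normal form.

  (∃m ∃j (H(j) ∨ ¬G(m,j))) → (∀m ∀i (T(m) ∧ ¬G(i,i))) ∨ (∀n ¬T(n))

Eliminate → and ↔ using ¬ and ∨.
  ¬(∃m ∃j (H(j) ∨ ¬G(m,j))) ∨ (∀m ∀i (T(m) ∧ ¬G(i,i))) ∨ (∀n ¬T(n))
Push ¬ through the quantifiers and connectives to reach negation normal form:
  (∀m ∀j (¬H(j) ∧ G(m,j))) ∨ (∀m ∀i (T(m) ∧ ¬G(i,i))) ∨ (∀n ¬T(n))
Standardize variables apart so no two quantifiers bind the same name: m↦x1.
  (∀m ∀j (¬H(j) ∧ G(m,j))) ∨ (∀x1 ∀i (T(x1) ∧ ¬G(i,i))) ∨ (∀n ¬T(n))
Extract every quantifier outward, since the variables are now distinct and don't occur free across branches:
  ∀m ∀j ∀x1 ∀i ∀n (¬H(j) ∧ G(m,j) ∨ T(x1) ∧ ¬G(i,i) ∨ ¬T(n))

∀m ∀j ∀x1 ∀i ∀n (¬H(j) ∧ G(m,j) ∨ T(x1) ∧ ¬G(i,i) ∨ ¬T(n))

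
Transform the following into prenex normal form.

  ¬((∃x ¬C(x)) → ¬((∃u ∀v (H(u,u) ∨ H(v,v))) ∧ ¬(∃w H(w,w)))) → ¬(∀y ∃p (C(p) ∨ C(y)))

∀x ∀u ∃v ∃w ∃y ∀p (C(x) ∨ ¬H(u,u) ∧ ¬H(v,v) ∨ H(w,w) ∨ ¬C(p) ∧ ¬C(y))

First replace A → B with ¬A ∨ B.
  ¬¬(¬(∃x ¬C(x)) ∨ ¬((∃u ∀v (H(u,u) ∨ H(v,v))) ∧ ¬(∃w H(w,w)))) ∨ ¬(∀y ∃p (C(p) ∨ C(y)))
Push ¬ through the quantifiers and connectives to reach negation normal form:
  (∀x C(x)) ∨ (∀u ∃v (¬H(u,u) ∧ ¬H(v,v))) ∨ (∃w H(w,w)) ∨ (∃y ∀p (¬C(p) ∧ ¬C(y)))
Extract every quantifier outward, since the variables are now distinct and don't occur free across branches:
  ∀x ∀u ∃v ∃w ∃y ∀p (C(x) ∨ ¬H(u,u) ∧ ¬H(v,v) ∨ H(w,w) ∨ ¬C(p) ∧ ¬C(y))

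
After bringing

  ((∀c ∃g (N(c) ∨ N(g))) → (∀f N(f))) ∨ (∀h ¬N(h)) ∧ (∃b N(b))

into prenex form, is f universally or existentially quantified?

First replace A → B with ¬A ∨ B.
  ¬(∀c ∃g (N(c) ∨ N(g))) ∨ (∀f N(f)) ∨ (∀h ¬N(h)) ∧ (∃b N(b))
Drive negations inward (¬∀x A ≡ ∃x ¬A, ¬∃x A ≡ ∀x ¬A, De Morgan for ∧/∨):
  (∃c ∀g (¬N(c) ∧ ¬N(g))) ∨ (∀f N(f)) ∨ (∀h ¬N(h)) ∧ (∃b N(b))
Finally move all quantifiers to the prefix:
  ∃c ∀g ∀f ∀h ∃b (¬N(c) ∧ ¬N(g) ∨ N(f) ∨ ¬N(h) ∧ N(b))
The quantifier ∀f sits under an even number of negations (counting the antecedent side of each →), so it remains universal.

universal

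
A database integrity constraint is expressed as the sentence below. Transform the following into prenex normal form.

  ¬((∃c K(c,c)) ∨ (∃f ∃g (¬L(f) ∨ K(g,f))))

Move each ¬ inward, flipping quantifiers it crosses:
  (∀c ¬K(c,c)) ∧ (∀f ∀g (L(f) ∧ ¬K(g,f)))
All bound variables are already distinct, so no renaming is needed.
Pull the quantifiers to the front (each side's bound variable is not free in the other side):
  ∀c ∀f ∀g (¬K(c,c) ∧ L(f) ∧ ¬K(g,f))

∀c ∀f ∀g (¬K(c,c) ∧ L(f) ∧ ¬K(g,f))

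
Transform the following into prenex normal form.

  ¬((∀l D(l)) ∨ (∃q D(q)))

Drive negations inward (¬∀x A ≡ ∃x ¬A, ¬∃x A ≡ ∀x ¬A, De Morgan for ∧/∨):
  (∃l ¬D(l)) ∧ (∀q ¬D(q))
All bound variables are already distinct, so no renaming is needed.
Extract every quantifier outward, since the variables are now distinct and don't occur free across branches:
  ∃l ∀q (¬D(l) ∧ ¬D(q))

∃l ∀q (¬D(l) ∧ ¬D(q))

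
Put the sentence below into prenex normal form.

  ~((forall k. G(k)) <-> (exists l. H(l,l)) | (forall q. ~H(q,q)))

forall k. forall l. exists q. exists c. forall w. exists b. (G(k) & ~H(l,l) & H(q,q) | (H(c,c) | ~H(w,w)) & ~G(b))

Rewrite implications/biconditionals: A → B as ¬A ∨ B; A ↔ B as (¬A ∨ B) ∧ (¬B ∨ A).
  ~((~(forall k. G(k)) | (exists l. H(l,l)) | (forall q. ~H(q,q))) & (~((exists l. H(l,l)) | (forall q. ~H(q,q))) | (forall k. G(k))))
Push ¬ through the quantifiers and connectives to reach negation normal form:
  (forall k. G(k)) & (forall l. ~H(l,l)) & (exists q. H(q,q)) | ((exists l. H(l,l)) | (forall q. ~H(q,q))) & (exists k. ~G(k))
Standardize variables apart so no two quantifiers bind the same name: l↦c, q↦w, k↦b.
  (forall k. G(k)) & (forall l. ~H(l,l)) & (exists q. H(q,q)) | ((exists c. H(c,c)) | (forall w. ~H(w,w))) & (exists b. ~G(b))
Pull the quantifiers to the front (each side's bound variable is not free in the other side):
  forall k. forall l. exists q. exists c. forall w. exists b. (G(k) & ~H(l,l) & H(q,q) | (H(c,c) | ~H(w,w)) & ~G(b))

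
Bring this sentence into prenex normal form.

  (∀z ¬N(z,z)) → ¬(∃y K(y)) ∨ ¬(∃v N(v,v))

∃z ∀y ∀v (N(z,z) ∨ ¬K(y) ∨ ¬N(v,v))

First replace A → B with ¬A ∨ B.
  ¬(∀z ¬N(z,z)) ∨ ¬(∃y K(y)) ∨ ¬(∃v N(v,v))
Drive negations inward (¬∀x A ≡ ∃x ¬A, ¬∃x A ≡ ∀x ¬A, De Morgan for ∧/∨):
  (∃z N(z,z)) ∨ (∀y ¬K(y)) ∨ (∀v ¬N(v,v))
Extract every quantifier outward, since the variables are now distinct and don't occur free across branches:
  ∃z ∀y ∀v (N(z,z) ∨ ¬K(y) ∨ ¬N(v,v))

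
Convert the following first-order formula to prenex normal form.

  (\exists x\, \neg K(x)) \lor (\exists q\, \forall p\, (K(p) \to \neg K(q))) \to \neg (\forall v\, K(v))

\forall x\, \forall q\, \exists p\, \exists v\, (K(x) \land K(p) \land K(q) \lor \neg K(v))

First replace A → B with ¬A ∨ B.
  \neg ((\exists x\, \neg K(x)) \lor (\exists q\, \forall p\, (\neg K(p) \lor \neg K(q)))) \lor \neg (\forall v\, K(v))
Push ¬ through the quantifiers and connectives to reach negation normal form:
  (\forall x\, K(x)) \land (\forall q\, \exists p\, (K(p) \land K(q))) \lor (\exists v\, \neg K(v))
All bound variables are already distinct, so no renaming is needed.
Finally move all quantifiers to the prefix:
  \forall x\, \forall q\, \exists p\, \exists v\, (K(x) \land K(p) \land K(q) \lor \neg K(v))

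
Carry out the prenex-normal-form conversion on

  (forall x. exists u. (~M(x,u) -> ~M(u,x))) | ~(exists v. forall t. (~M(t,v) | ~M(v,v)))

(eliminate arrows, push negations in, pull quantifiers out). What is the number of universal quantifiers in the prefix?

First replace A → B with ¬A ∨ B.
  (forall x. exists u. (~~M(x,u) | ~M(u,x))) | ~(exists v. forall t. (~M(t,v) | ~M(v,v)))
Move each ¬ inward, flipping quantifiers it crosses:
  (forall x. exists u. (M(x,u) | ~M(u,x))) | (forall v. exists t. (M(t,v) & M(v,v)))
Extract every quantifier outward, since the variables are now distinct and don't occur free across branches:
  forall x. exists u. forall v. exists t. (M(x,u) | ~M(u,x) | M(t,v) & M(v,v))
The prefix is forall x exists u forall v exists t: 2 universal, 2 existential.

2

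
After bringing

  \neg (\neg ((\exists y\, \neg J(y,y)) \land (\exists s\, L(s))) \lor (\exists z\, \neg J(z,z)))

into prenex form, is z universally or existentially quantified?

Drive negations inward (¬∀x A ≡ ∃x ¬A, ¬∃x A ≡ ∀x ¬A, De Morgan for ∧/∨):
  (\exists y\, \neg J(y,y)) \land (\exists s\, L(s)) \land (\forall z\, J(z,z))
Finally move all quantifiers to the prefix:
  \exists y\, \exists s\, \forall z\, (\neg J(y,y) \land L(s) \land J(z,z))
The quantifier \exists z sits under an odd number of negations, so it flips to \forall z.

universal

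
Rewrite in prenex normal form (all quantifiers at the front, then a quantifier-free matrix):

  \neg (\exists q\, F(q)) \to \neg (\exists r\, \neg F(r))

First replace A → B with ¬A ∨ B.
  \neg \neg (\exists q\, F(q)) \lor \neg (\exists r\, \neg F(r))
Drive negations inward (¬∀x A ≡ ∃x ¬A, ¬∃x A ≡ ∀x ¬A, De Morgan for ∧/∨):
  (\exists q\, F(q)) \lor (\forall r\, F(r))
All bound variables are already distinct, so no renaming is needed.
Pull the quantifiers to the front (each side's bound variable is not free in the other side):
  \exists q\, \forall r\, (F(q) \lor F(r))

\exists q\, \forall r\, (F(q) \lor F(r))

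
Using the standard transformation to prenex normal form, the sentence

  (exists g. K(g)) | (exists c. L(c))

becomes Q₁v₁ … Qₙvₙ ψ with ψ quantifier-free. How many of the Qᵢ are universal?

All bound variables are already distinct, so no renaming is needed.
Extract every quantifier outward, since the variables are now distinct and don't occur free across branches:
  exists g. exists c. (K(g) | L(c))
The prefix is exists g exists c: 0 universal, 2 existential.

0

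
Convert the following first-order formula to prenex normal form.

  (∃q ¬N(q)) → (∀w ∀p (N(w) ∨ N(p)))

∀q ∀w ∀p (N(q) ∨ N(w) ∨ N(p))

Eliminate → and ↔ using ¬ and ∨.
  ¬(∃q ¬N(q)) ∨ (∀w ∀p (N(w) ∨ N(p)))
Drive negations inward (¬∀x A ≡ ∃x ¬A, ¬∃x A ≡ ∀x ¬A, De Morgan for ∧/∨):
  (∀q N(q)) ∨ (∀w ∀p (N(w) ∨ N(p)))
All bound variables are already distinct, so no renaming is needed.
Extract every quantifier outward, since the variables are now distinct and don't occur free across branches:
  ∀q ∀w ∀p (N(q) ∨ N(w) ∨ N(p))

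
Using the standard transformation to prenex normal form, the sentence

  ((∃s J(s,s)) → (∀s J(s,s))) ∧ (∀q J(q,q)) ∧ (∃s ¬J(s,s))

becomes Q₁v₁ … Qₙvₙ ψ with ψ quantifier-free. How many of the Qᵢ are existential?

First replace A → B with ¬A ∨ B.
  (¬(∃s J(s,s)) ∨ (∀s J(s,s))) ∧ (∀q J(q,q)) ∧ (∃s ¬J(s,s))
Move each ¬ inward, flipping quantifiers it crosses:
  ((∀s ¬J(s,s)) ∨ (∀s J(s,s))) ∧ (∀q J(q,q)) ∧ (∃s ¬J(s,s))
Standardize variables apart so no two quantifiers bind the same name: s↦z, s↦r.
  ((∀s ¬J(s,s)) ∨ (∀z J(z,z))) ∧ (∀q J(q,q)) ∧ (∃r ¬J(r,r))
Finally move all quantifiers to the prefix:
  ∀s ∀z ∀q ∃r ((¬J(s,s) ∨ J(z,z)) ∧ J(q,q) ∧ ¬J(r,r))
The prefix is ∀s ∀z ∀q ∃r: 3 universal, 1 existential.

1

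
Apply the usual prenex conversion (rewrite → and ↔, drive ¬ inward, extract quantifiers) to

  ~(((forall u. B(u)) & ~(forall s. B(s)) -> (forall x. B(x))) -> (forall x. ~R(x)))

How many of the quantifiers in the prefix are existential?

Rewrite implications/biconditionals: A → B as ¬A ∨ B.
  ~(~(~((forall u. B(u)) & ~(forall s. B(s))) | (forall x. B(x))) | (forall x. ~R(x)))
Drive negations inward (¬∀x A ≡ ∃x ¬A, ¬∃x A ≡ ∀x ¬A, De Morgan for ∧/∨):
  ((exists u. ~B(u)) | (forall s. B(s)) | (forall x. B(x))) & (exists x. R(x))
Standardize variables apart so no two quantifiers bind the same name: x↦c.
  ((exists u. ~B(u)) | (forall s. B(s)) | (forall x. B(x))) & (exists c. R(c))
Pull the quantifiers to the front (each side's bound variable is not free in the other side):
  exists u. forall s. forall x. exists c. ((~B(u) | B(s) | B(x)) & R(c))
The prefix is exists u forall s forall x exists c: 2 universal, 2 existential.

2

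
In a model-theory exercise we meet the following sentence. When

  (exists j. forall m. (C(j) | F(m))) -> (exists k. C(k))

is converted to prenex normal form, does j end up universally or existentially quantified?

First replace A → B with ¬A ∨ B.
  ~(exists j. forall m. (C(j) | F(m))) | (exists k. C(k))
Drive negations inward (¬∀x A ≡ ∃x ¬A, ¬∃x A ≡ ∀x ¬A, De Morgan for ∧/∨):
  (forall j. exists m. (~C(j) & ~F(m))) | (exists k. C(k))
All bound variables are already distinct, so no renaming is needed.
Finally move all quantifiers to the prefix:
  forall j. exists m. exists k. (~C(j) & ~F(m) | C(k))
The quantifier exists j sits under an odd number of negations (counting the antecedent side of each →), so it flips to forall j.

universal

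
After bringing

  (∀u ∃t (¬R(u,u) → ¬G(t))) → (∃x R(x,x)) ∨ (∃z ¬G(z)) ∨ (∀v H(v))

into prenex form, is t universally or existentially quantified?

Rewrite implications/biconditionals: A → B as ¬A ∨ B.
  ¬(∀u ∃t (¬¬R(u,u) ∨ ¬G(t))) ∨ (∃x R(x,x)) ∨ (∃z ¬G(z)) ∨ (∀v H(v))
Drive negations inward (¬∀x A ≡ ∃x ¬A, ¬∃x A ≡ ∀x ¬A, De Morgan for ∧/∨):
  (∃u ∀t (¬R(u,u) ∧ G(t))) ∨ (∃x R(x,x)) ∨ (∃z ¬G(z)) ∨ (∀v H(v))
Finally move all quantifiers to the prefix:
  ∃u ∀t ∃x ∃z ∀v (¬R(u,u) ∧ G(t) ∨ R(x,x) ∨ ¬G(z) ∨ H(v))
The quantifier ∃t sits under an odd number of negations (counting the antecedent side of each →), so it flips to ∀t.

universal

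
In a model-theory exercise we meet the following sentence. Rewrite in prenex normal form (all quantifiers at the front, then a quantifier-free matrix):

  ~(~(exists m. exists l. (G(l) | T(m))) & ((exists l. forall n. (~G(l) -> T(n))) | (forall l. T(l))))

Rewrite implications/biconditionals: A → B as ¬A ∨ B.
  ~(~(exists m. exists l. (G(l) | T(m))) & ((exists l. forall n. (~~G(l) | T(n))) | (forall l. T(l))))
Move each ¬ inward, flipping quantifiers it crosses:
  (exists m. exists l. (G(l) | T(m))) | (forall l. exists n. (~G(l) & ~T(n))) & (exists l. ~T(l))
Standardize variables apart so no two quantifiers bind the same name: l↦z1, l↦q.
  (exists m. exists l. (G(l) | T(m))) | (forall z1. exists n. (~G(z1) & ~T(n))) & (exists q. ~T(q))
Pull the quantifiers to the front (each side's bound variable is not free in the other side):
  exists m. exists l. forall z1. exists n. exists q. (G(l) | T(m) | ~G(z1) & ~T(n) & ~T(q))

exists m. exists l. forall z1. exists n. exists q. (G(l) | T(m) | ~G(z1) & ~T(n) & ~T(q))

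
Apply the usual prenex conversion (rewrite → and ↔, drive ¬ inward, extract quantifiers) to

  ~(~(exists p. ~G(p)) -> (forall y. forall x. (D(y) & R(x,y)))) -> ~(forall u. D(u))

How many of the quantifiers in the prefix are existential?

First replace A → B with ¬A ∨ B.
  ~~(~~(exists p. ~G(p)) | (forall y. forall x. (D(y) & R(x,y)))) | ~(forall u. D(u))
Drive negations inward (¬∀x A ≡ ∃x ¬A, ¬∃x A ≡ ∀x ¬A, De Morgan for ∧/∨):
  (exists p. ~G(p)) | (forall y. forall x. (D(y) & R(x,y))) | (exists u. ~D(u))
All bound variables are already distinct, so no renaming is needed.
Extract every quantifier outward, since the variables are now distinct and don't occur free across branches:
  exists p. forall y. forall x. exists u. (~G(p) | D(y) & R(x,y) | ~D(u))
The prefix is exists p forall y forall x exists u: 2 universal, 2 existential.

2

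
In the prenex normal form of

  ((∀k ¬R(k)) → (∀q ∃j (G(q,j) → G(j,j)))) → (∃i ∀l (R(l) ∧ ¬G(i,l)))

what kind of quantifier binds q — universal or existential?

Eliminate → and ↔ using ¬ and ∨.
  ¬(¬(∀k ¬R(k)) ∨ (∀q ∃j (¬G(q,j) ∨ G(j,j)))) ∨ (∃i ∀l (R(l) ∧ ¬G(i,l)))
Move each ¬ inward, flipping quantifiers it crosses:
  (∀k ¬R(k)) ∧ (∃q ∀j (G(q,j) ∧ ¬G(j,j))) ∨ (∃i ∀l (R(l) ∧ ¬G(i,l)))
All bound variables are already distinct, so no renaming is needed.
Pull the quantifiers to the front (each side's bound variable is not free in the other side):
  ∀k ∃q ∀j ∃i ∀l (¬R(k) ∧ G(q,j) ∧ ¬G(j,j) ∨ R(l) ∧ ¬G(i,l))
The quantifier ∀q sits under an odd number of negations (counting the antecedent side of each →), so it flips to ∃q.

existential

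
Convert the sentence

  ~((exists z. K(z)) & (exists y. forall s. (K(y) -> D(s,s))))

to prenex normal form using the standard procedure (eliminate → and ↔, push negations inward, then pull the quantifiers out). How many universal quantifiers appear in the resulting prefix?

Eliminate → and ↔ using ¬ and ∨.
  ~((exists z. K(z)) & (exists y. forall s. (~K(y) | D(s,s))))
Push ¬ through the quantifiers and connectives to reach negation normal form:
  (forall z. ~K(z)) | (forall y. exists s. (K(y) & ~D(s,s)))
All bound variables are already distinct, so no renaming is needed.
Finally move all quantifiers to the prefix:
  forall z. forall y. exists s. (~K(z) | K(y) & ~D(s,s))
The prefix is forall z forall y exists s: 2 universal, 1 existential.

2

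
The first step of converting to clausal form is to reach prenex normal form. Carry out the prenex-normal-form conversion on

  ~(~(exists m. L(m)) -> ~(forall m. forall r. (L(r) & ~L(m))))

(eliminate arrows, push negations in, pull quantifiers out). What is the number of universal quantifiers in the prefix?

3

Eliminate → and ↔ using ¬ and ∨.
  ~(~~(exists m. L(m)) | ~(forall m. forall r. (L(r) & ~L(m))))
Move each ¬ inward, flipping quantifiers it crosses:
  (forall m. ~L(m)) & (forall m. forall r. (L(r) & ~L(m)))
Rename bound variables to avoid capture: m↦z1.
  (forall m. ~L(m)) & (forall z1. forall r. (L(r) & ~L(z1)))
Finally move all quantifiers to the prefix:
  forall m. forall z1. forall r. (~L(m) & L(r) & ~L(z1))
The prefix is forall m forall z1 forall r: 3 universal, 0 existential.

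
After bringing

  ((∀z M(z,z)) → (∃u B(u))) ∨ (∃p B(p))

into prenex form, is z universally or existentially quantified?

Rewrite implications/biconditionals: A → B as ¬A ∨ B.
  ¬(∀z M(z,z)) ∨ (∃u B(u)) ∨ (∃p B(p))
Move each ¬ inward, flipping quantifiers it crosses:
  (∃z ¬M(z,z)) ∨ (∃u B(u)) ∨ (∃p B(p))
All bound variables are already distinct, so no renaming is needed.
Finally move all quantifiers to the prefix:
  ∃z ∃u ∃p (¬M(z,z) ∨ B(u) ∨ B(p))
The quantifier ∀z sits under an odd number of negations (counting the antecedent side of each →), so it flips to ∃z.

existential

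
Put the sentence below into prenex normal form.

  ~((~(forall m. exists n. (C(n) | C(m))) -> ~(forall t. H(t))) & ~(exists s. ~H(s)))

Rewrite implications/biconditionals: A → B as ¬A ∨ B.
  ~((~~(forall m. exists n. (C(n) | C(m))) | ~(forall t. H(t))) & ~(exists s. ~H(s)))
Push ¬ through the quantifiers and connectives to reach negation normal form:
  (exists m. forall n. (~C(n) & ~C(m))) & (forall t. H(t)) | (exists s. ~H(s))
Pull the quantifiers to the front (each side's bound variable is not free in the other side):
  exists m. forall n. forall t. exists s. (~C(n) & ~C(m) & H(t) | ~H(s))

exists m. forall n. forall t. exists s. (~C(n) & ~C(m) & H(t) | ~H(s))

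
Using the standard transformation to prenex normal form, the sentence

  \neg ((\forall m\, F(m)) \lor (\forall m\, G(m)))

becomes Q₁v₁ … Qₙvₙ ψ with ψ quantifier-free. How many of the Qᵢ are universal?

Push ¬ through the quantifiers and connectives to reach negation normal form:
  (\exists m\, \neg F(m)) \land (\exists m\, \neg G(m))
Rename bound variables to avoid capture: m↦p.
  (\exists m\, \neg F(m)) \land (\exists p\, \neg G(p))
Pull the quantifiers to the front (each side's bound variable is not free in the other side):
  \exists m\, \exists p\, (\neg F(m) \land \neg G(p))
The prefix is \exists m \exists p: 0 universal, 2 existential.

0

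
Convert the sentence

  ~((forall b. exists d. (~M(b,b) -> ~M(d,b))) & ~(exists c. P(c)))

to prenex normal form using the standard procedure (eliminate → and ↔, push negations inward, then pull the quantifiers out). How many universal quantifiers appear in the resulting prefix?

1

First replace A → B with ¬A ∨ B.
  ~((forall b. exists d. (~~M(b,b) | ~M(d,b))) & ~(exists c. P(c)))
Drive negations inward (¬∀x A ≡ ∃x ¬A, ¬∃x A ≡ ∀x ¬A, De Morgan for ∧/∨):
  (exists b. forall d. (~M(b,b) & M(d,b))) | (exists c. P(c))
All bound variables are already distinct, so no renaming is needed.
Extract every quantifier outward, since the variables are now distinct and don't occur free across branches:
  exists b. forall d. exists c. (~M(b,b) & M(d,b) | P(c))
The prefix is exists b forall d exists c: 1 universal, 2 existential.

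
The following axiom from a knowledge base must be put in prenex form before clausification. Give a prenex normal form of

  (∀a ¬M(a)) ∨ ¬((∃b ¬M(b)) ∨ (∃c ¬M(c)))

∀a ∀b ∀c (¬M(a) ∨ M(b) ∧ M(c))

Push ¬ through the quantifiers and connectives to reach negation normal form:
  (∀a ¬M(a)) ∨ (∀b M(b)) ∧ (∀c M(c))
All bound variables are already distinct, so no renaming is needed.
Extract every quantifier outward, since the variables are now distinct and don't occur free across branches:
  ∀a ∀b ∀c (¬M(a) ∨ M(b) ∧ M(c))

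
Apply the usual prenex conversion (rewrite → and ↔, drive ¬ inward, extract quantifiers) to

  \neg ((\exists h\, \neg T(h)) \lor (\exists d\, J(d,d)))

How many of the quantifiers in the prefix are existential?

0

Push ¬ through the quantifiers and connectives to reach negation normal form:
  (\forall h\, T(h)) \land (\forall d\, \neg J(d,d))
Finally move all quantifiers to the prefix:
  \forall h\, \forall d\, (T(h) \land \neg J(d,d))
The prefix is \forall h \forall d: 2 universal, 0 existential.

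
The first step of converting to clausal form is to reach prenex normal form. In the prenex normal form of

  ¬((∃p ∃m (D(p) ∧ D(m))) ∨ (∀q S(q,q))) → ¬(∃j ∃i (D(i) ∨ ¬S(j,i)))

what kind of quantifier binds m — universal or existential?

existential

First replace A → B with ¬A ∨ B.
  ¬¬((∃p ∃m (D(p) ∧ D(m))) ∨ (∀q S(q,q))) ∨ ¬(∃j ∃i (D(i) ∨ ¬S(j,i)))
Move each ¬ inward, flipping quantifiers it crosses:
  (∃p ∃m (D(p) ∧ D(m))) ∨ (∀q S(q,q)) ∨ (∀j ∀i (¬D(i) ∧ S(j,i)))
Extract every quantifier outward, since the variables are now distinct and don't occur free across branches:
  ∃p ∃m ∀q ∀j ∀i (D(p) ∧ D(m) ∨ S(q,q) ∨ ¬D(i) ∧ S(j,i))
The quantifier ∃m sits under an even number of negations (counting the antecedent side of each →), so it remains existential.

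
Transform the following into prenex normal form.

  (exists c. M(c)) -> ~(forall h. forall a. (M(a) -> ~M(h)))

Eliminate → and ↔ using ¬ and ∨.
  ~(exists c. M(c)) | ~(forall h. forall a. (~M(a) | ~M(h)))
Push ¬ through the quantifiers and connectives to reach negation normal form:
  (forall c. ~M(c)) | (exists h. exists a. (M(a) & M(h)))
All bound variables are already distinct, so no renaming is needed.
Extract every quantifier outward, since the variables are now distinct and don't occur free across branches:
  forall c. exists h. exists a. (~M(c) | M(a) & M(h))

forall c. exists h. exists a. (~M(c) | M(a) & M(h))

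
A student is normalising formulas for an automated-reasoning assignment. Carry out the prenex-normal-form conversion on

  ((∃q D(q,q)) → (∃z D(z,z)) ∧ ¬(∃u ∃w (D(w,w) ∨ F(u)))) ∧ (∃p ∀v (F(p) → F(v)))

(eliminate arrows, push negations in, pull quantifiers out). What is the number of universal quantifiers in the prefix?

Rewrite implications/biconditionals: A → B as ¬A ∨ B.
  (¬(∃q D(q,q)) ∨ (∃z D(z,z)) ∧ ¬(∃u ∃w (D(w,w) ∨ F(u)))) ∧ (∃p ∀v (¬F(p) ∨ F(v)))
Move each ¬ inward, flipping quantifiers it crosses:
  ((∀q ¬D(q,q)) ∨ (∃z D(z,z)) ∧ (∀u ∀w (¬D(w,w) ∧ ¬F(u)))) ∧ (∃p ∀v (¬F(p) ∨ F(v)))
Finally move all quantifiers to the prefix:
  ∀q ∃z ∀u ∀w ∃p ∀v ((¬D(q,q) ∨ D(z,z) ∧ ¬D(w,w) ∧ ¬F(u)) ∧ (¬F(p) ∨ F(v)))
The prefix is ∀q ∃z ∀u ∀w ∃p ∀v: 4 universal, 2 existential.

4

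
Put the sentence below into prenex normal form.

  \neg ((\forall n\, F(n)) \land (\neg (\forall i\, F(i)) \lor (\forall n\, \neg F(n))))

Drive negations inward (¬∀x A ≡ ∃x ¬A, ¬∃x A ≡ ∀x ¬A, De Morgan for ∧/∨):
  (\exists n\, \neg F(n)) \lor (\forall i\, F(i)) \land (\exists n\, F(n))
Standardize variables apart so no two quantifiers bind the same name: n↦s.
  (\exists n\, \neg F(n)) \lor (\forall i\, F(i)) \land (\exists s\, F(s))
Extract every quantifier outward, since the variables are now distinct and don't occur free across branches:
  \exists n\, \forall i\, \exists s\, (\neg F(n) \lor F(i) \land F(s))

\exists n\, \forall i\, \exists s\, (\neg F(n) \lor F(i) \land F(s))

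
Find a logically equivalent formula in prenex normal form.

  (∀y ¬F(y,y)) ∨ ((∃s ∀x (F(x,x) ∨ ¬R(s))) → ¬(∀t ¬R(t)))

∀y ∀s ∃x ∃t (¬F(y,y) ∨ ¬F(x,x) ∧ R(s) ∨ R(t))

First replace A → B with ¬A ∨ B.
  (∀y ¬F(y,y)) ∨ ¬(∃s ∀x (F(x,x) ∨ ¬R(s))) ∨ ¬(∀t ¬R(t))
Push ¬ through the quantifiers and connectives to reach negation normal form:
  (∀y ¬F(y,y)) ∨ (∀s ∃x (¬F(x,x) ∧ R(s))) ∨ (∃t R(t))
Extract every quantifier outward, since the variables are now distinct and don't occur free across branches:
  ∀y ∀s ∃x ∃t (¬F(y,y) ∨ ¬F(x,x) ∧ R(s) ∨ R(t))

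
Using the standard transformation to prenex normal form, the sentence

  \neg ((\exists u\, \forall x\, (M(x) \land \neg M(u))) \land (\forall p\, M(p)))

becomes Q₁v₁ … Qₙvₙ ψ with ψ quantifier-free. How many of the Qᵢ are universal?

Push ¬ through the quantifiers and connectives to reach negation normal form:
  (\forall u\, \exists x\, (\neg M(x) \lor M(u))) \lor (\exists p\, \neg M(p))
All bound variables are already distinct, so no renaming is needed.
Finally move all quantifiers to the prefix:
  \forall u\, \exists x\, \exists p\, (\neg M(x) \lor M(u) \lor \neg M(p))
The prefix is \forall u \exists x \exists p: 1 universal, 2 existential.

1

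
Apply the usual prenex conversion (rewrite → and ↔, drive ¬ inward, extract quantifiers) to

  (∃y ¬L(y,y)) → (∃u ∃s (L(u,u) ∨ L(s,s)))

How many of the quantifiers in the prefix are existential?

2

Rewrite implications/biconditionals: A → B as ¬A ∨ B.
  ¬(∃y ¬L(y,y)) ∨ (∃u ∃s (L(u,u) ∨ L(s,s)))
Move each ¬ inward, flipping quantifiers it crosses:
  (∀y L(y,y)) ∨ (∃u ∃s (L(u,u) ∨ L(s,s)))
Extract every quantifier outward, since the variables are now distinct and don't occur free across branches:
  ∀y ∃u ∃s (L(y,y) ∨ L(u,u) ∨ L(s,s))
The prefix is ∀y ∃u ∃s: 1 universal, 2 existential.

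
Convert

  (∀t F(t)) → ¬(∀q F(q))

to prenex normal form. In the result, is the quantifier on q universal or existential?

existential

First replace A → B with ¬A ∨ B.
  ¬(∀t F(t)) ∨ ¬(∀q F(q))
Drive negations inward (¬∀x A ≡ ∃x ¬A, ¬∃x A ≡ ∀x ¬A, De Morgan for ∧/∨):
  (∃t ¬F(t)) ∨ (∃q ¬F(q))
All bound variables are already distinct, so no renaming is needed.
Pull the quantifiers to the front (each side's bound variable is not free in the other side):
  ∃t ∃q (¬F(t) ∨ ¬F(q))
The quantifier ∀q sits under an odd number of negations (counting the antecedent side of each →), so it flips to ∃q.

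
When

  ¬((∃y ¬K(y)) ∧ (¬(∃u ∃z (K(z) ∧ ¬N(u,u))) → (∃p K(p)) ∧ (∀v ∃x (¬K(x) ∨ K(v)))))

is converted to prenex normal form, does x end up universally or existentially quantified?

universal

Eliminate → and ↔ using ¬ and ∨.
  ¬((∃y ¬K(y)) ∧ (¬¬(∃u ∃z (K(z) ∧ ¬N(u,u))) ∨ (∃p K(p)) ∧ (∀v ∃x (¬K(x) ∨ K(v)))))
Push ¬ through the quantifiers and connectives to reach negation normal form:
  (∀y K(y)) ∨ (∀u ∀z (¬K(z) ∨ N(u,u))) ∧ ((∀p ¬K(p)) ∨ (∃v ∀x (K(x) ∧ ¬K(v))))
All bound variables are already distinct, so no renaming is needed.
Pull the quantifiers to the front (each side's bound variable is not free in the other side):
  ∀y ∀u ∀z ∀p ∃v ∀x (K(y) ∨ (¬K(z) ∨ N(u,u)) ∧ (¬K(p) ∨ K(x) ∧ ¬K(v)))
The quantifier ∃x sits under an odd number of negations (counting the antecedent side of each →), so it flips to ∀x.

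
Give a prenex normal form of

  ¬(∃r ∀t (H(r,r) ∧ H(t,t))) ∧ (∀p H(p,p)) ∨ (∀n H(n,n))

Drive negations inward (¬∀x A ≡ ∃x ¬A, ¬∃x A ≡ ∀x ¬A, De Morgan for ∧/∨):
  (∀r ∃t (¬H(r,r) ∨ ¬H(t,t))) ∧ (∀p H(p,p)) ∨ (∀n H(n,n))
All bound variables are already distinct, so no renaming is needed.
Finally move all quantifiers to the prefix:
  ∀r ∃t ∀p ∀n ((¬H(r,r) ∨ ¬H(t,t)) ∧ H(p,p) ∨ H(n,n))

∀r ∃t ∀p ∀n ((¬H(r,r) ∨ ¬H(t,t)) ∧ H(p,p) ∨ H(n,n))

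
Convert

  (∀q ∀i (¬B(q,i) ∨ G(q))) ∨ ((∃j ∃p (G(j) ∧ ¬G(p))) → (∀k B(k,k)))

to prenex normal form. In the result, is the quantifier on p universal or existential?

First replace A → B with ¬A ∨ B.
  (∀q ∀i (¬B(q,i) ∨ G(q))) ∨ ¬(∃j ∃p (G(j) ∧ ¬G(p))) ∨ (∀k B(k,k))
Drive negations inward (¬∀x A ≡ ∃x ¬A, ¬∃x A ≡ ∀x ¬A, De Morgan for ∧/∨):
  (∀q ∀i (¬B(q,i) ∨ G(q))) ∨ (∀j ∀p (¬G(j) ∨ G(p))) ∨ (∀k B(k,k))
Finally move all quantifiers to the prefix:
  ∀q ∀i ∀j ∀p ∀k (¬B(q,i) ∨ G(q) ∨ ¬G(j) ∨ G(p) ∨ B(k,k))
The quantifier ∃p sits under an odd number of negations (counting the antecedent side of each →), so it flips to ∀p.

universal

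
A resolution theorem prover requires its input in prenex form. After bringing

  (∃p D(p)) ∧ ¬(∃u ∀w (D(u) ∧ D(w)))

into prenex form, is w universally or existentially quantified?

Push ¬ through the quantifiers and connectives to reach negation normal form:
  (∃p D(p)) ∧ (∀u ∃w (¬D(u) ∨ ¬D(w)))
All bound variables are already distinct, so no renaming is needed.
Finally move all quantifiers to the prefix:
  ∃p ∀u ∃w (D(p) ∧ (¬D(u) ∨ ¬D(w)))
The quantifier ∀w sits under an odd number of negations, so it flips to ∃w.

existential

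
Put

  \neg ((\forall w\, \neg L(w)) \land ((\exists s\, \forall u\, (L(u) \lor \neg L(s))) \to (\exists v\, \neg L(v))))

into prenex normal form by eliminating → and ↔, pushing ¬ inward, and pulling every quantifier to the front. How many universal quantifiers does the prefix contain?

Rewrite implications/biconditionals: A → B as ¬A ∨ B.
  \neg ((\forall w\, \neg L(w)) \land (\neg (\exists s\, \forall u\, (L(u) \lor \neg L(s))) \lor (\exists v\, \neg L(v))))
Drive negations inward (¬∀x A ≡ ∃x ¬A, ¬∃x A ≡ ∀x ¬A, De Morgan for ∧/∨):
  (\exists w\, L(w)) \lor (\exists s\, \forall u\, (L(u) \lor \neg L(s))) \land (\forall v\, L(v))
Extract every quantifier outward, since the variables are now distinct and don't occur free across branches:
  \exists w\, \exists s\, \forall u\, \forall v\, (L(w) \lor (L(u) \lor \neg L(s)) \land L(v))
The prefix is \exists w \exists s \forall u \forall v: 2 universal, 2 existential.

2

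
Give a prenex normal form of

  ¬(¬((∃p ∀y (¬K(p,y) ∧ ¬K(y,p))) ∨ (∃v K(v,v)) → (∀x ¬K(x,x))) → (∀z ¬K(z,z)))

∃p ∀y ∃v ∃x ∃z ((¬K(p,y) ∧ ¬K(y,p) ∨ K(v,v)) ∧ K(x,x) ∧ K(z,z))

Eliminate → and ↔ using ¬ and ∨.
  ¬(¬¬(¬((∃p ∀y (¬K(p,y) ∧ ¬K(y,p))) ∨ (∃v K(v,v))) ∨ (∀x ¬K(x,x))) ∨ (∀z ¬K(z,z)))
Push ¬ through the quantifiers and connectives to reach negation normal form:
  ((∃p ∀y (¬K(p,y) ∧ ¬K(y,p))) ∨ (∃v K(v,v))) ∧ (∃x K(x,x)) ∧ (∃z K(z,z))
All bound variables are already distinct, so no renaming is needed.
Finally move all quantifiers to the prefix:
  ∃p ∀y ∃v ∃x ∃z ((¬K(p,y) ∧ ¬K(y,p) ∨ K(v,v)) ∧ K(x,x) ∧ K(z,z))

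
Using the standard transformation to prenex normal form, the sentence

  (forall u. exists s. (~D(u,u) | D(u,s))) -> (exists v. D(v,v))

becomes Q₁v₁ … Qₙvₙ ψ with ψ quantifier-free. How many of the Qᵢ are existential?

2

First replace A → B with ¬A ∨ B.
  ~(forall u. exists s. (~D(u,u) | D(u,s))) | (exists v. D(v,v))
Push ¬ through the quantifiers and connectives to reach negation normal form:
  (exists u. forall s. (D(u,u) & ~D(u,s))) | (exists v. D(v,v))
All bound variables are already distinct, so no renaming is needed.
Extract every quantifier outward, since the variables are now distinct and don't occur free across branches:
  exists u. forall s. exists v. (D(u,u) & ~D(u,s) | D(v,v))
The prefix is exists u forall s exists v: 1 universal, 2 existential.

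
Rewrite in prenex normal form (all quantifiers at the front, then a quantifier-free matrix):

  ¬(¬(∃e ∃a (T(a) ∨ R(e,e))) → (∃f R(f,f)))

First replace A → B with ¬A ∨ B.
  ¬(¬¬(∃e ∃a (T(a) ∨ R(e,e))) ∨ (∃f R(f,f)))
Push ¬ through the quantifiers and connectives to reach negation normal form:
  (∀e ∀a (¬T(a) ∧ ¬R(e,e))) ∧ (∀f ¬R(f,f))
Pull the quantifiers to the front (each side's bound variable is not free in the other side):
  ∀e ∀a ∀f (¬T(a) ∧ ¬R(e,e) ∧ ¬R(f,f))

∀e ∀a ∀f (¬T(a) ∧ ¬R(e,e) ∧ ¬R(f,f))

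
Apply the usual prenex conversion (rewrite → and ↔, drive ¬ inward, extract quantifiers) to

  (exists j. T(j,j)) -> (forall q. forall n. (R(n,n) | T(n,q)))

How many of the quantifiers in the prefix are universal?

3

First replace A → B with ¬A ∨ B.
  ~(exists j. T(j,j)) | (forall q. forall n. (R(n,n) | T(n,q)))
Drive negations inward (¬∀x A ≡ ∃x ¬A, ¬∃x A ≡ ∀x ¬A, De Morgan for ∧/∨):
  (forall j. ~T(j,j)) | (forall q. forall n. (R(n,n) | T(n,q)))
Pull the quantifiers to the front (each side's bound variable is not free in the other side):
  forall j. forall q. forall n. (~T(j,j) | R(n,n) | T(n,q))
The prefix is forall j forall q forall n: 3 universal, 0 existential.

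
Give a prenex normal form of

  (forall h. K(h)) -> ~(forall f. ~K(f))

exists h. exists f. (~K(h) | K(f))

First replace A → B with ¬A ∨ B.
  ~(forall h. K(h)) | ~(forall f. ~K(f))
Push ¬ through the quantifiers and connectives to reach negation normal form:
  (exists h. ~K(h)) | (exists f. K(f))
Finally move all quantifiers to the prefix:
  exists h. exists f. (~K(h) | K(f))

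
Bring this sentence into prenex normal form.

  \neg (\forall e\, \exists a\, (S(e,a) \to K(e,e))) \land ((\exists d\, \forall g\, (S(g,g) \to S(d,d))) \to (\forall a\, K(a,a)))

\exists e\, \forall a\, \forall d\, \exists g\, \forall s\, (S(e,a) \land \neg K(e,e) \land (S(g,g) \land \neg S(d,d) \lor K(s,s)))

Rewrite implications/biconditionals: A → B as ¬A ∨ B.
  \neg (\forall e\, \exists a\, (\neg S(e,a) \lor K(e,e))) \land (\neg (\exists d\, \forall g\, (\neg S(g,g) \lor S(d,d))) \lor (\forall a\, K(a,a)))
Push ¬ through the quantifiers and connectives to reach negation normal form:
  (\exists e\, \forall a\, (S(e,a) \land \neg K(e,e))) \land ((\forall d\, \exists g\, (S(g,g) \land \neg S(d,d))) \lor (\forall a\, K(a,a)))
Rename bound variables to avoid capture: a↦s.
  (\exists e\, \forall a\, (S(e,a) \land \neg K(e,e))) \land ((\forall d\, \exists g\, (S(g,g) \land \neg S(d,d))) \lor (\forall s\, K(s,s)))
Finally move all quantifiers to the prefix:
  \exists e\, \forall a\, \forall d\, \exists g\, \forall s\, (S(e,a) \land \neg K(e,e) \land (S(g,g) \land \neg S(d,d) \lor K(s,s)))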